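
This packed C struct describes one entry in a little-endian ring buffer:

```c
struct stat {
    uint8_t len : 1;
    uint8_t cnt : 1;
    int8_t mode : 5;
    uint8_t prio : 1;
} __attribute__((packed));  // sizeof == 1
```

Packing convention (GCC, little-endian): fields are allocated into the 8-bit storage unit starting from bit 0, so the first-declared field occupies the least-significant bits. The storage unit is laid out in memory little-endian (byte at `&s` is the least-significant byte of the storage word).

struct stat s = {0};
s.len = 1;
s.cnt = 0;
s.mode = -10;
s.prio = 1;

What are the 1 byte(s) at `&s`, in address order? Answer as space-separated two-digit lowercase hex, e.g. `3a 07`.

len:1 = 1 → 0x1 << 0 → word 0x01
cnt:1 = 0 → 0x0 << 1 → word 0x01
mode:5 = -10 → 0x16 << 2 → word 0x59
prio:1 = 1 → 0x1 << 7 → word 0xd9
word = 0xd9 → little-endian bytes:
  [0]=0xd9

d9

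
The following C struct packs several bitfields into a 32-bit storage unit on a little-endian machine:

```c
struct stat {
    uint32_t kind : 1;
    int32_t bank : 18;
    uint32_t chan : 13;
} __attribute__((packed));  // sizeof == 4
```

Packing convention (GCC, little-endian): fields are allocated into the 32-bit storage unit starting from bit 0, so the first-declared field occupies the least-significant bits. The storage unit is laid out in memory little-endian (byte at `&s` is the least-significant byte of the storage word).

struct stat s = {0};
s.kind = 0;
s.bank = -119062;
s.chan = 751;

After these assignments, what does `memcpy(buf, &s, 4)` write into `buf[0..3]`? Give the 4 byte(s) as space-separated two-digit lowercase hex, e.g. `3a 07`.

d4 5d 7c 17

kind:1 = 0 → 0x0 << 0 → word 0x00000000
bank:18 = -119062 → 0x22eea << 1 → word 0x00045dd4
chan:13 = 751 → 0x2ef << 19 → word 0x177c5dd4
word = 0x177c5dd4 → little-endian bytes:
  [0]=0xd4  [1]=0x5d  [2]=0x7c  [3]=0x17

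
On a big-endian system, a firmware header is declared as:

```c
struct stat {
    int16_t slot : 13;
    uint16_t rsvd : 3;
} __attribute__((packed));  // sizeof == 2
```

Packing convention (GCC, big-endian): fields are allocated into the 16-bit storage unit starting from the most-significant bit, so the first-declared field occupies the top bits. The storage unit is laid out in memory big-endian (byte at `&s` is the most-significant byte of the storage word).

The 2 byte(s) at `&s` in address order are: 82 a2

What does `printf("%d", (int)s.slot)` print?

[0]=0x82 [1]=0xa2 (big-endian) → word 0x82a2
slot [3+:13] = (word>>3) & 0x1fff = 4180  ←
rsvd [0+:3] = (word>>0) & 0x7 = 2
slot signed 13b, MSB=1: 4180 - 8192 = -4012

-4012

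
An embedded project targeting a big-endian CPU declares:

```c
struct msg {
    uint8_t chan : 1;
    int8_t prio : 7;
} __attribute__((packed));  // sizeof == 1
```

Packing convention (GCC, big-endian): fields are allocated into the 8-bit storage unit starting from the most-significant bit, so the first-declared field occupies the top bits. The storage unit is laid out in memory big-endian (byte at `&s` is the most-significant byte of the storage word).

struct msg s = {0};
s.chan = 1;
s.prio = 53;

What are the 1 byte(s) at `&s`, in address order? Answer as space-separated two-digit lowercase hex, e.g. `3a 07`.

b5

[7+:1] chan=1 & 0x1 = 0x1; word=0x80
[0+:7] prio=53 & 0x7f = 0x35; word=0xb5
word = 0xb5 → big-endian bytes:
  [0]=0xb5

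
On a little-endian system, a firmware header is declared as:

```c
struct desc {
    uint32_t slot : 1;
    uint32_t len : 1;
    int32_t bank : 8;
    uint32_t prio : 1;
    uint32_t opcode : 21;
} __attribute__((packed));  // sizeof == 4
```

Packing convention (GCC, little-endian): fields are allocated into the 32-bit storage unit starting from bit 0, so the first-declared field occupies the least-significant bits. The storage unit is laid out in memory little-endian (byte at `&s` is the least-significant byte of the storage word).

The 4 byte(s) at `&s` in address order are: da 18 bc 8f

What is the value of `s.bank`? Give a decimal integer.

[0]=0xda [1]=0x18 [2]=0xbc [3]=0x8f (little-endian) → word 0x8fbc18da
slot:1 @ bit 0 → (0x8fbc18da>>0)&0x1 = 0x0
len:1 @ bit 1 → (0x8fbc18da>>1)&0x1 = 0x1
bank:8 @ bit 2 → (0x8fbc18da>>2)&0xff = 0x36  ←
prio:1 @ bit 10 → (0x8fbc18da>>10)&0x1 = 0x0
opcode:21 @ bit 11 → (0x8fbc18da>>11)&0x1fffff = 0x11f783
bank signed 8b, MSB=0: value = 54

54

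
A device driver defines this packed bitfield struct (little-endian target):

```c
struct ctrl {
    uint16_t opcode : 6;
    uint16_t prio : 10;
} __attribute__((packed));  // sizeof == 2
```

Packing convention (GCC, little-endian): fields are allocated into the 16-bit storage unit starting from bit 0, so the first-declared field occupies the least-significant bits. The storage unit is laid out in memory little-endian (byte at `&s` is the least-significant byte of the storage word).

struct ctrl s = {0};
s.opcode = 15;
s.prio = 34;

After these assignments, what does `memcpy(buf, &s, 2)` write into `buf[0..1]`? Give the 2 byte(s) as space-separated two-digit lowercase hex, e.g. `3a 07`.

opcode (6b) val=15 bits=0xf at bit 0: 0x000f
prio (10b) val=34 bits=0x22 at bit 6: 0x088f
word = 0x088f → little-endian bytes:
  [0]=0x8f  [1]=0x08

8f 08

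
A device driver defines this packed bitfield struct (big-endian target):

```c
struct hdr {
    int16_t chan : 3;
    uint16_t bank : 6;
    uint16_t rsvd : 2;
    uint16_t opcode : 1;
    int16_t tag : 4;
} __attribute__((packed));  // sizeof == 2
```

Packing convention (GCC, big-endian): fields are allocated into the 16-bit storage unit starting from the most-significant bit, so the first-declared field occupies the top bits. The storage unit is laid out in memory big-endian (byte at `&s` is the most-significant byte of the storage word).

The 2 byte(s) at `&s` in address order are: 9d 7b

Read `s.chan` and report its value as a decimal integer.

[0]=0x9d [1]=0x7b (big-endian) → word 0x9d7b
chan:3 @ bit 13 → (0x9d7b>>13)&0x7 = 0x4  ←
bank:6 @ bit 7 → (0x9d7b>>7)&0x3f = 0x3a
rsvd:2 @ bit 5 → (0x9d7b>>5)&0x3 = 0x3
opcode:1 @ bit 4 → (0x9d7b>>4)&0x1 = 0x1
tag:4 @ bit 0 → (0x9d7b>>0)&0xf = 0xb
chan signed 3b, MSB=1: 4 - 8 = -4

-4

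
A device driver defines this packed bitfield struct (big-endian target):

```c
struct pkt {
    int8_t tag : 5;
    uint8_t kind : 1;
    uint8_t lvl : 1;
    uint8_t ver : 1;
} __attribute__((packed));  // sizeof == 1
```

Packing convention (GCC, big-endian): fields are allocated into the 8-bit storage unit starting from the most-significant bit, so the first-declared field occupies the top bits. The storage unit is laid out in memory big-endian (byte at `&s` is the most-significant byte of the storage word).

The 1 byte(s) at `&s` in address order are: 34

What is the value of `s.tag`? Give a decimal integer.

[0]=0x34 (big-endian) → word 0x34
tag [3+:5] = (word>>3) & 0x1f = 6  ←
kind [2+:1] = (word>>2) & 0x1 = 1
lvl [1+:1] = (word>>1) & 0x1 = 0
ver [0+:1] = (word>>0) & 0x1 = 0
tag signed 5b, MSB=0: value = 6

6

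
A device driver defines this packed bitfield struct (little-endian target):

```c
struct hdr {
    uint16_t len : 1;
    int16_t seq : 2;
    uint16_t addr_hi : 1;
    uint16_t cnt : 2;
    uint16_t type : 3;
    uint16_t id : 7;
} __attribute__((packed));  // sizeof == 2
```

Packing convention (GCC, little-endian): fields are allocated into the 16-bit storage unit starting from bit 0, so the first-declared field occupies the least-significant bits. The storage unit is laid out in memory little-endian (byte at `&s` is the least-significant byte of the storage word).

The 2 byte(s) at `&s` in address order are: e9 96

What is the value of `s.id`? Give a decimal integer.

75

[0]=0xe9 [1]=0x96 (little-endian) → word 0x96e9
len:1 @ bit 0 → (0x96e9>>0)&0x1 = 0x1
seq:2 @ bit 1 → (0x96e9>>1)&0x3 = 0x0
addr_hi:1 @ bit 3 → (0x96e9>>3)&0x1 = 0x1
cnt:2 @ bit 4 → (0x96e9>>4)&0x3 = 0x2
type:3 @ bit 6 → (0x96e9>>6)&0x7 = 0x3
id:7 @ bit 9 → (0x96e9>>9)&0x7f = 0x4b  ←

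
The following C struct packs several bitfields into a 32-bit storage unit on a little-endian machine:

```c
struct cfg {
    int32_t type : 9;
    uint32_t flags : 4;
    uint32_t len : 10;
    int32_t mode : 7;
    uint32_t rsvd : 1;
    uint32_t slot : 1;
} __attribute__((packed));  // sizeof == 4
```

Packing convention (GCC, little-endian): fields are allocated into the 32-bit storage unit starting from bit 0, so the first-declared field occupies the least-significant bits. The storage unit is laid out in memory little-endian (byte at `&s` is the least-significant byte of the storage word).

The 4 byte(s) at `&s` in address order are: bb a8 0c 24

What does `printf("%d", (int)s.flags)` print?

[0]=0xbb [1]=0xa8 [2]=0x0c [3]=0x24 (little-endian) → word 0x240ca8bb
type:9 @ bit 0 → (0x240ca8bb>>0)&0x1ff = 0xbb
flags:4 @ bit 9 → (0x240ca8bb>>9)&0xf = 0x4  ←
len:10 @ bit 13 → (0x240ca8bb>>13)&0x3ff = 0x65
mode:7 @ bit 23 → (0x240ca8bb>>23)&0x7f = 0x48
rsvd:1 @ bit 30 → (0x240ca8bb>>30)&0x1 = 0x0
slot:1 @ bit 31 → (0x240ca8bb>>31)&0x1 = 0x0

4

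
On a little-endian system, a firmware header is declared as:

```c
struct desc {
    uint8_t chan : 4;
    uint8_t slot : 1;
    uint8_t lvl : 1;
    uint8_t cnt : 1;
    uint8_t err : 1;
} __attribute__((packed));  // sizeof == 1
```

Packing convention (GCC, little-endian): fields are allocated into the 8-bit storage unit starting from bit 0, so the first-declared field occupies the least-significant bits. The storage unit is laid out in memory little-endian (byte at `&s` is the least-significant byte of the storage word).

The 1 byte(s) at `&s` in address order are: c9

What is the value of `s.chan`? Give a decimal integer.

[0]=0xc9 (little-endian) → word 0xc9
chan:4 @ bit 0 → (0xc9>>0)&0xf = 0x9  ←
slot:1 @ bit 4 → (0xc9>>4)&0x1 = 0x0
lvl:1 @ bit 5 → (0xc9>>5)&0x1 = 0x0
cnt:1 @ bit 6 → (0xc9>>6)&0x1 = 0x1
err:1 @ bit 7 → (0xc9>>7)&0x1 = 0x1

9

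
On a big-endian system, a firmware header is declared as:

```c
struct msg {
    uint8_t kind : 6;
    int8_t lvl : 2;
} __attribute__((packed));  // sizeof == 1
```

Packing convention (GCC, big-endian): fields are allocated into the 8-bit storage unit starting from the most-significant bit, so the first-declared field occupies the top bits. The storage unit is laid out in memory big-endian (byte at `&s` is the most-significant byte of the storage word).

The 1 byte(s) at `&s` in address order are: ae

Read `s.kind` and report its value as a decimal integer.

43

[0]=0xae (big-endian) → word 0xae
kind:6 @ bit 2 → (0xae>>2)&0x3f = 0x2b  ←
lvl:2 @ bit 0 → (0xae>>0)&0x3 = 0x2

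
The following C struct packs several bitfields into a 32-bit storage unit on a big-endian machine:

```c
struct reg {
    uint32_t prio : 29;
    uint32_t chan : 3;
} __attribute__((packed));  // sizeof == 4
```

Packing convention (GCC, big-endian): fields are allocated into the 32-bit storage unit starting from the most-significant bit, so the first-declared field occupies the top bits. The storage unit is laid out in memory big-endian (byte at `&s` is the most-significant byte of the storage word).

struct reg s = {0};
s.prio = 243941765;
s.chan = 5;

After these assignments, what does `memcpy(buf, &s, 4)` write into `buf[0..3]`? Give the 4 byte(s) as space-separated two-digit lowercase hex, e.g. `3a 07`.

prio:29 = 243941765 → 0xe8a4185 << 3 → word 0x74520c28
chan:3 = 5 → 0x5 << 0 → word 0x74520c2d
word = 0x74520c2d → big-endian bytes:
  [0]=0x74  [1]=0x52  [2]=0x0c  [3]=0x2d

74 52 0c 2d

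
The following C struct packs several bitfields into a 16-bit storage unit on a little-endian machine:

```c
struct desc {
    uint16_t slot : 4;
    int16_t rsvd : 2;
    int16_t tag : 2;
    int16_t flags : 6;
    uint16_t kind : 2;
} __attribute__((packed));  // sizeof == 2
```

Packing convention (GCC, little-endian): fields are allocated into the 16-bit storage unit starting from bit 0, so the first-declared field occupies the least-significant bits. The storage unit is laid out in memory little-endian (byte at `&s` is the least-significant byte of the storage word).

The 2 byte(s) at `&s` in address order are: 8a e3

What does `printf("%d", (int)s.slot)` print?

10

[0]=0x8a [1]=0xe3 (little-endian) → word 0xe38a
slot:4 @ bit 0 → (0xe38a>>0)&0xf = 0xa  ←
rsvd:2 @ bit 4 → (0xe38a>>4)&0x3 = 0x0
tag:2 @ bit 6 → (0xe38a>>6)&0x3 = 0x2
flags:6 @ bit 8 → (0xe38a>>8)&0x3f = 0x23
kind:2 @ bit 14 → (0xe38a>>14)&0x3 = 0x3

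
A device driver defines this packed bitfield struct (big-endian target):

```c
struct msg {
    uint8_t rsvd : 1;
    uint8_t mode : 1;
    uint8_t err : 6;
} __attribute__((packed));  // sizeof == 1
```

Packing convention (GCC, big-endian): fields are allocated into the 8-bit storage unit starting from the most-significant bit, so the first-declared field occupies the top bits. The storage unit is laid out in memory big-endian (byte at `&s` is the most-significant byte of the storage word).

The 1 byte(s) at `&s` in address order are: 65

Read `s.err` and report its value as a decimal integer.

37

[0]=0x65 (big-endian) → word 0x65
rsvd:1 @ bit 7 → (0x65>>7)&0x1 = 0x0
mode:1 @ bit 6 → (0x65>>6)&0x1 = 0x1
err:6 @ bit 0 → (0x65>>0)&0x3f = 0x25  ←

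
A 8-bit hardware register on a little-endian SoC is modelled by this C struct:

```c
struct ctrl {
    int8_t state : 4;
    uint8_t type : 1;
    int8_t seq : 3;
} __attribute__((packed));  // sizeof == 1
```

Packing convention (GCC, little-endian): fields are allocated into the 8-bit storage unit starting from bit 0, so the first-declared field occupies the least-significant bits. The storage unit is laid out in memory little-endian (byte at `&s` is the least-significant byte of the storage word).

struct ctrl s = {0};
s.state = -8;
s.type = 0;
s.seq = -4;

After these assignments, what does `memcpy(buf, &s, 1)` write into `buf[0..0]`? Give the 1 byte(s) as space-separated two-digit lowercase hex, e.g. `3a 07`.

state:4 = -8 → 0x8 << 0 → word 0x08
type:1 = 0 → 0x0 << 4 → word 0x08
seq:3 = -4 → 0x4 << 5 → word 0x88
word = 0x88 → little-endian bytes:
  [0]=0x88

88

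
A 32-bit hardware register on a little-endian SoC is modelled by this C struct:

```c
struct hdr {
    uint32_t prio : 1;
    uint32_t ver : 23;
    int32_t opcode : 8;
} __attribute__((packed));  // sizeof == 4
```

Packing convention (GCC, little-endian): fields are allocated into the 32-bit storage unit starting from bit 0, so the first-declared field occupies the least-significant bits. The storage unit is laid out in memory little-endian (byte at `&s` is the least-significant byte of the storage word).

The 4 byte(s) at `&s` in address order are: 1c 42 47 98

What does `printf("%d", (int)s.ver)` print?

[0]=0x1c [1]=0x42 [2]=0x47 [3]=0x98 (little-endian) → word 0x9847421c
prio:1 @ bit 0 → (0x9847421c>>0)&0x1 = 0x0
ver:23 @ bit 1 → (0x9847421c>>1)&0x7fffff = 0x23a10e  ←
opcode:8 @ bit 24 → (0x9847421c>>24)&0xff = 0x98

2334990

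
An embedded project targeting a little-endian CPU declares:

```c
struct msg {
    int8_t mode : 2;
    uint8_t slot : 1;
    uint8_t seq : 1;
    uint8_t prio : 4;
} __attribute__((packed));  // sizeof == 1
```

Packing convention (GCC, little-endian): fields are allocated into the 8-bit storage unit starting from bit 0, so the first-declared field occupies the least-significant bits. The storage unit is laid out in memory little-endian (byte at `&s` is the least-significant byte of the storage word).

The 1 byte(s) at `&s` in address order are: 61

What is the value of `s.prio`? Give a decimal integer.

[0]=0x61 (little-endian) → word 0x61
mode:2 @ bit 0 → (0x61>>0)&0x3 = 0x1
slot:1 @ bit 2 → (0x61>>2)&0x1 = 0x0
seq:1 @ bit 3 → (0x61>>3)&0x1 = 0x0
prio:4 @ bit 4 → (0x61>>4)&0xf = 0x6  ←

6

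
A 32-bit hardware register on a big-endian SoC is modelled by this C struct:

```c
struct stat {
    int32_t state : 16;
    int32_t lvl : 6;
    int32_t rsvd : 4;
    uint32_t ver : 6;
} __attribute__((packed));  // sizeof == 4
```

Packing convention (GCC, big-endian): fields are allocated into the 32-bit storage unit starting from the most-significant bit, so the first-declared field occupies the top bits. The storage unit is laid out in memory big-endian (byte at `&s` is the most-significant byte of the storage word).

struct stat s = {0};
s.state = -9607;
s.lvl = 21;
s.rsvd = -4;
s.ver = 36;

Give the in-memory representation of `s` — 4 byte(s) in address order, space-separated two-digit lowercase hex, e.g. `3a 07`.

da 79 57 24

[16+:16] state=-9607 & 0xffff = 0xda79; word=0xda790000
[10+:6] lvl=21 & 0x3f = 0x15; word=0xda795400
[6+:4] rsvd=-4 & 0xf = 0xc; word=0xda795700
[0+:6] ver=36 & 0x3f = 0x24; word=0xda795724
word = 0xda795724 → big-endian bytes:
  [0]=0xda  [1]=0x79  [2]=0x57  [3]=0x24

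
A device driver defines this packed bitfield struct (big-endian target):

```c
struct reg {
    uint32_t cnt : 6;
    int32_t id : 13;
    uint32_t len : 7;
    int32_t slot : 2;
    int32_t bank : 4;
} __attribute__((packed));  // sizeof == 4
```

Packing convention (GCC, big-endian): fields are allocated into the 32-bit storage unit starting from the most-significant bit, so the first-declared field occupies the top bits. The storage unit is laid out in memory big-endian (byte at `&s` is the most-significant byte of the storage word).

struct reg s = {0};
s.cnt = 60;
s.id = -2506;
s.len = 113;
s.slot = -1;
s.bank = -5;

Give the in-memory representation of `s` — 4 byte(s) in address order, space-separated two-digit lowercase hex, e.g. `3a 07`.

f2 c6 dc 7b

cnt:6 = 60 → 0x3c << 26 → word 0xf0000000
id:13 = -2506 → 0x1636 << 13 → word 0xf2c6c000
len:7 = 113 → 0x71 << 6 → word 0xf2c6dc40
slot:2 = -1 → 0x3 << 4 → word 0xf2c6dc70
bank:4 = -5 → 0xb << 0 → word 0xf2c6dc7b
word = 0xf2c6dc7b → big-endian bytes:
  [0]=0xf2  [1]=0xc6  [2]=0xdc  [3]=0x7b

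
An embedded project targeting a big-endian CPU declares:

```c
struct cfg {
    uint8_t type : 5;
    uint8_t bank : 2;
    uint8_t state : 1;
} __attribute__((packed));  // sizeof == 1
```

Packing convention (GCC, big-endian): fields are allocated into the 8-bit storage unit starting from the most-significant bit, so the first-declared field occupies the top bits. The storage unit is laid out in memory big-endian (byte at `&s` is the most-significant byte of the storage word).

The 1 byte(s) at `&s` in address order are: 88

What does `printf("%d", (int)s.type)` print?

[0]=0x88 (big-endian) → word 0x88
type:5 @ bit 3 → (0x88>>3)&0x1f = 0x11  ←
bank:2 @ bit 1 → (0x88>>1)&0x3 = 0x0
state:1 @ bit 0 → (0x88>>0)&0x1 = 0x0

17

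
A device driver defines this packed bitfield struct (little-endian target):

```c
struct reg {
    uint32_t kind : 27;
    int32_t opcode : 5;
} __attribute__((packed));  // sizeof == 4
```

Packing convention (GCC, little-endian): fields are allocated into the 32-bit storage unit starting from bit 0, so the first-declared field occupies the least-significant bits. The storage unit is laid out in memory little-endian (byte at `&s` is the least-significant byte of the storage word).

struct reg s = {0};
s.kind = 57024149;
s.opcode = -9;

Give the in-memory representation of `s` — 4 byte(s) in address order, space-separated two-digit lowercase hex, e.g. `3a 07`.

95 1e 66 bb

[0+:27] kind=57024149 & 0x7ffffff = 0x3661e95; word=0x03661e95
[27+:5] opcode=-9 & 0x1f = 0x17; word=0xbb661e95
word = 0xbb661e95 → little-endian bytes:
  [0]=0x95  [1]=0x1e  [2]=0x66  [3]=0xbb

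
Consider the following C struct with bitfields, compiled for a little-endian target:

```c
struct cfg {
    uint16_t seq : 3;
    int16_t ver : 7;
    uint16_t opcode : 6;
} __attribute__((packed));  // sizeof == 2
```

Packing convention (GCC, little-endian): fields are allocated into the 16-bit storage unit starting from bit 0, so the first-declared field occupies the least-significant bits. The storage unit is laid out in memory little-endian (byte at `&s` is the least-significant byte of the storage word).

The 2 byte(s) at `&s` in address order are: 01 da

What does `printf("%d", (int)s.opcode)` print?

54

[0]=0x01 [1]=0xda (little-endian) → word 0xda01
seq:3 @ bit 0 → (0xda01>>0)&0x7 = 0x1
ver:7 @ bit 3 → (0xda01>>3)&0x7f = 0x40
opcode:6 @ bit 10 → (0xda01>>10)&0x3f = 0x36  ←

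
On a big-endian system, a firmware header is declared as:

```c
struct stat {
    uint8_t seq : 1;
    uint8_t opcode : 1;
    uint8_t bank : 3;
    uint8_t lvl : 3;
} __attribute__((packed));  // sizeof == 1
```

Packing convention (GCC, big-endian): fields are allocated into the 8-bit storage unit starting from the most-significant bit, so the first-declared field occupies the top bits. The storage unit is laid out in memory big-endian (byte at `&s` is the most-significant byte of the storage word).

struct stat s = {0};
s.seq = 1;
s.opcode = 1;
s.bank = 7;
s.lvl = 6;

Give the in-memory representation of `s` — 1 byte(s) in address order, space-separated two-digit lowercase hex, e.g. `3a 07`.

fe

seq:1 = 1 → 0x1 << 7 → word 0x80
opcode:1 = 1 → 0x1 << 6 → word 0xc0
bank:3 = 7 → 0x7 << 3 → word 0xf8
lvl:3 = 6 → 0x6 << 0 → word 0xfe
word = 0xfe → big-endian bytes:
  [0]=0xfe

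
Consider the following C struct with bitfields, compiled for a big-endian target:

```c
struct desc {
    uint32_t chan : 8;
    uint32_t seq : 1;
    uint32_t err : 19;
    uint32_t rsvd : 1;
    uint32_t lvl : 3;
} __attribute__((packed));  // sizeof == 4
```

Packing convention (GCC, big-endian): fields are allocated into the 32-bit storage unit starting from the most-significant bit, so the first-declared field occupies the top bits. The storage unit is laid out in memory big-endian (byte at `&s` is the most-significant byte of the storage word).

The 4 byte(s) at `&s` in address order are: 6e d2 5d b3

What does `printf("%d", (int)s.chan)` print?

110

[0]=0x6e [1]=0xd2 [2]=0x5d [3]=0xb3 (big-endian) → word 0x6ed25db3
chan [24+:8] = (word>>24) & 0xff = 110  ←
seq [23+:1] = (word>>23) & 0x1 = 1
err [4+:19] = (word>>4) & 0x7ffff = 337371
rsvd [3+:1] = (word>>3) & 0x1 = 0
lvl [0+:3] = (word>>0) & 0x7 = 3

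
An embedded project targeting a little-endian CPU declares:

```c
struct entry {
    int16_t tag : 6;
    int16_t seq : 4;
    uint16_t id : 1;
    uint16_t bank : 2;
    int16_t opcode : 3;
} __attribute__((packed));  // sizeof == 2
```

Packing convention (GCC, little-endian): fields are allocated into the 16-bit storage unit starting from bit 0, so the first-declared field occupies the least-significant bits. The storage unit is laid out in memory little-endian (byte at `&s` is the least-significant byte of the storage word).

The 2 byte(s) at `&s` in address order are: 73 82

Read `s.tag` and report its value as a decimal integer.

[0]=0x73 [1]=0x82 (little-endian) → word 0x8273
tag [0+:6] = (word>>0) & 0x3f = 51  ←
seq [6+:4] = (word>>6) & 0xf = 9
id [10+:1] = (word>>10) & 0x1 = 0
bank [11+:2] = (word>>11) & 0x3 = 0
opcode [13+:3] = (word>>13) & 0x7 = 4
tag signed 6b, MSB=1: 51 - 64 = -13

-13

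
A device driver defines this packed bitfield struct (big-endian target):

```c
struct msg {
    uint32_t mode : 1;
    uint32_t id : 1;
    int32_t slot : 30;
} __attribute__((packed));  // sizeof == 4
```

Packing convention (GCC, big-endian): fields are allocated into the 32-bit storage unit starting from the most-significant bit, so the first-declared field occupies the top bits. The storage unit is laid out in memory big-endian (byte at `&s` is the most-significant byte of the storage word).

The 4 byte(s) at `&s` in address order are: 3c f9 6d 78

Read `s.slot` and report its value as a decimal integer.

-50762376

[0]=0x3c [1]=0xf9 [2]=0x6d [3]=0x78 (big-endian) → word 0x3cf96d78
mode [31+:1] = (word>>31) & 0x1 = 0
id [30+:1] = (word>>30) & 0x1 = 0
slot [0+:30] = (word>>0) & 0x3fffffff = 1022979448  ←
slot signed 30b, MSB=1: 1022979448 - 1073741824 = -50762376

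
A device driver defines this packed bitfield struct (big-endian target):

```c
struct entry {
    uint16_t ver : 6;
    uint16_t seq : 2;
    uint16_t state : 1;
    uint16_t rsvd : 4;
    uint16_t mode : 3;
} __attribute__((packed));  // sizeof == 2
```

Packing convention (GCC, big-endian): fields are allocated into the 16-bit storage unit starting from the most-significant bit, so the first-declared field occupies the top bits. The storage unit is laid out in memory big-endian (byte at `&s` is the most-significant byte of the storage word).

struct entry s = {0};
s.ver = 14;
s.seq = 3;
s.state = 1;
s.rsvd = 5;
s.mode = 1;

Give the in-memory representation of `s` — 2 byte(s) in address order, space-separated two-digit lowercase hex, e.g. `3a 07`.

ver (6b) val=14 bits=0xe at bit 10: 0x3800
seq (2b) val=3 bits=0x3 at bit 8: 0x3b00
state (1b) val=1 bits=0x1 at bit 7: 0x3b80
rsvd (4b) val=5 bits=0x5 at bit 3: 0x3ba8
mode (3b) val=1 bits=0x1 at bit 0: 0x3ba9
word = 0x3ba9 → big-endian bytes:
  [0]=0x3b  [1]=0xa9

3b a9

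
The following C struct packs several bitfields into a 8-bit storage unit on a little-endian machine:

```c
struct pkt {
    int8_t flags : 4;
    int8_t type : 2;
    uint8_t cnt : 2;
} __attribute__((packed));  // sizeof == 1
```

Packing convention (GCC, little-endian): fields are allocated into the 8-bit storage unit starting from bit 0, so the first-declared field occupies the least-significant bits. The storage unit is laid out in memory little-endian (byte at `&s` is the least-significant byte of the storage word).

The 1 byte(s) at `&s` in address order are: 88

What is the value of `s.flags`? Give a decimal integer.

[0]=0x88 (little-endian) → word 0x88
flags:4 @ bit 0 → (0x88>>0)&0xf = 0x8  ←
type:2 @ bit 4 → (0x88>>4)&0x3 = 0x0
cnt:2 @ bit 6 → (0x88>>6)&0x3 = 0x2
flags signed 4b, MSB=1: 8 - 16 = -8

-8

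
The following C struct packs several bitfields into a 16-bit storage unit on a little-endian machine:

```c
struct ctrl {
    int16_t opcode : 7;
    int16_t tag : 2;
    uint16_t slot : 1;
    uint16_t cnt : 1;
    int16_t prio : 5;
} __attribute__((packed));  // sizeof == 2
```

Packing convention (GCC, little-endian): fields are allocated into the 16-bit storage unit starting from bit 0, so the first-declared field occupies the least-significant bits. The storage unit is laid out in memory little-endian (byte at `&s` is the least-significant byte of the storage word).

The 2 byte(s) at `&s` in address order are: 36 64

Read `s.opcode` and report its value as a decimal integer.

[0]=0x36 [1]=0x64 (little-endian) → word 0x6436
opcode:7 @ bit 0 → (0x6436>>0)&0x7f = 0x36  ←
tag:2 @ bit 7 → (0x6436>>7)&0x3 = 0x0
slot:1 @ bit 9 → (0x6436>>9)&0x1 = 0x0
cnt:1 @ bit 10 → (0x6436>>10)&0x1 = 0x1
prio:5 @ bit 11 → (0x6436>>11)&0x1f = 0xc
opcode signed 7b, MSB=0: value = 54

54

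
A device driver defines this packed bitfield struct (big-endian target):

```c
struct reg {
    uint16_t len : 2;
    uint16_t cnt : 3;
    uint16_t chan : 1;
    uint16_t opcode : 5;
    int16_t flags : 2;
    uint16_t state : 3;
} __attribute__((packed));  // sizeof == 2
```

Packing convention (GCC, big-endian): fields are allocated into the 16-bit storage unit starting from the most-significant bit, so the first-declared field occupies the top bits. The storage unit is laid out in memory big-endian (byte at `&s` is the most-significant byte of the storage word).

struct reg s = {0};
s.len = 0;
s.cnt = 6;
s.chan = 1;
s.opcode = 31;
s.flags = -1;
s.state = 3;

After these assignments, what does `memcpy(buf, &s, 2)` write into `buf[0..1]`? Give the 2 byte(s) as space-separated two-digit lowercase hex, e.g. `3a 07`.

37 fb

len:2 = 0 → 0x0 << 14 → word 0x0000
cnt:3 = 6 → 0x6 << 11 → word 0x3000
chan:1 = 1 → 0x1 << 10 → word 0x3400
opcode:5 = 31 → 0x1f << 5 → word 0x37e0
flags:2 = -1 → 0x3 << 3 → word 0x37f8
state:3 = 3 → 0x3 << 0 → word 0x37fb
word = 0x37fb → big-endian bytes:
  [0]=0x37  [1]=0xfb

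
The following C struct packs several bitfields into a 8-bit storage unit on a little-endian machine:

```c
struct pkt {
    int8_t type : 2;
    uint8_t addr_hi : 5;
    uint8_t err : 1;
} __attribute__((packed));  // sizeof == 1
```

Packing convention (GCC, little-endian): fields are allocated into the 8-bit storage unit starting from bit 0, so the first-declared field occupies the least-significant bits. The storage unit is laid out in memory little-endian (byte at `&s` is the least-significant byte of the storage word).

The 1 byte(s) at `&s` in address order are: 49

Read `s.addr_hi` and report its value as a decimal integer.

18

[0]=0x49 (little-endian) → word 0x49
type:2 @ bit 0 → (0x49>>0)&0x3 = 0x1
addr_hi:5 @ bit 2 → (0x49>>2)&0x1f = 0x12  ←
err:1 @ bit 7 → (0x49>>7)&0x1 = 0x0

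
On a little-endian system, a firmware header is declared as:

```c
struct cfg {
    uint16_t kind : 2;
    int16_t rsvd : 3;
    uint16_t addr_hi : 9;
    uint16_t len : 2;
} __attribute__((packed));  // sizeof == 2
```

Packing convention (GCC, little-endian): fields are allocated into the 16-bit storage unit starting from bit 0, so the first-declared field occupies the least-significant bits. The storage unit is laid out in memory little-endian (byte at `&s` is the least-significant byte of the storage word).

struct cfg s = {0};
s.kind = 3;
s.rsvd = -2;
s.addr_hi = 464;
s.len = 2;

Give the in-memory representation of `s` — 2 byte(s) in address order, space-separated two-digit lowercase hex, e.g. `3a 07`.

1b ba

kind (2b) val=3 bits=0x3 at bit 0: 0x0003
rsvd (3b) val=-2 bits=0x6 at bit 2: 0x001b
addr_hi (9b) val=464 bits=0x1d0 at bit 5: 0x3a1b
len (2b) val=2 bits=0x2 at bit 14: 0xba1b
word = 0xba1b → little-endian bytes:
  [0]=0x1b  [1]=0xba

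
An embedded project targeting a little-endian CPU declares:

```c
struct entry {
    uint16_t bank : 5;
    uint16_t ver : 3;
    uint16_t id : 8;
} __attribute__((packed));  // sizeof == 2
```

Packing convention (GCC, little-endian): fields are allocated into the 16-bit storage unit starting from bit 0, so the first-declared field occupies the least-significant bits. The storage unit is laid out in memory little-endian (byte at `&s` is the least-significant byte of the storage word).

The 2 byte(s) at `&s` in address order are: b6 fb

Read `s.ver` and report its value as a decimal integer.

[0]=0xb6 [1]=0xfb (little-endian) → word 0xfbb6
bank:5 @ bit 0 → (0xfbb6>>0)&0x1f = 0x16
ver:3 @ bit 5 → (0xfbb6>>5)&0x7 = 0x5  ←
id:8 @ bit 8 → (0xfbb6>>8)&0xff = 0xfb

5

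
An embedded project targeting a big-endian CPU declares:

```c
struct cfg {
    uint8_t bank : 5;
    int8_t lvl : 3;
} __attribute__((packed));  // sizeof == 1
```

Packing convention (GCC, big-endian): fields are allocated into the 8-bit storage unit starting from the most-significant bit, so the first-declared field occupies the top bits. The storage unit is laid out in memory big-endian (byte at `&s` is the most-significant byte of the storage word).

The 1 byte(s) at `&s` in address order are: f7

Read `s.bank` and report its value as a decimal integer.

[0]=0xf7 (big-endian) → word 0xf7
bank:5 @ bit 3 → (0xf7>>3)&0x1f = 0x1e  ←
lvl:3 @ bit 0 → (0xf7>>0)&0x7 = 0x7

30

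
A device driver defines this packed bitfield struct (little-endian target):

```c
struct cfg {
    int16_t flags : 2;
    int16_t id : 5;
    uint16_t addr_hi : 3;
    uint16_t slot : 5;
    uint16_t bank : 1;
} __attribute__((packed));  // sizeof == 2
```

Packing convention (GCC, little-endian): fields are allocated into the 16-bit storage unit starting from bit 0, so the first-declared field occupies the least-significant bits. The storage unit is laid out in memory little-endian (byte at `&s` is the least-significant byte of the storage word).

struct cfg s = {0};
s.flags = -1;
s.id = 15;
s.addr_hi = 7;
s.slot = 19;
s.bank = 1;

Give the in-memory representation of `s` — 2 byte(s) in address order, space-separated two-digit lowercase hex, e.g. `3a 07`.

bf cf

flags:2 = -1 → 0x3 << 0 → word 0x0003
id:5 = 15 → 0xf << 2 → word 0x003f
addr_hi:3 = 7 → 0x7 << 7 → word 0x03bf
slot:5 = 19 → 0x13 << 10 → word 0x4fbf
bank:1 = 1 → 0x1 << 15 → word 0xcfbf
word = 0xcfbf → little-endian bytes:
  [0]=0xbf  [1]=0xcf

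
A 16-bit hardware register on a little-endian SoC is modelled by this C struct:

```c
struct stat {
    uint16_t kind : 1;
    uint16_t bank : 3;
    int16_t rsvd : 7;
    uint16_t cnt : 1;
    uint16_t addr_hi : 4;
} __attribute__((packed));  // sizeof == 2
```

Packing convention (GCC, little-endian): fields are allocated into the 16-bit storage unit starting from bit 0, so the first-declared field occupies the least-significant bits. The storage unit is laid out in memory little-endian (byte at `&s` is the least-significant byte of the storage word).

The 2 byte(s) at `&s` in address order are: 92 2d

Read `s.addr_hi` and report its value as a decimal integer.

2

[0]=0x92 [1]=0x2d (little-endian) → word 0x2d92
kind:1 @ bit 0 → (0x2d92>>0)&0x1 = 0x0
bank:3 @ bit 1 → (0x2d92>>1)&0x7 = 0x1
rsvd:7 @ bit 4 → (0x2d92>>4)&0x7f = 0x59
cnt:1 @ bit 11 → (0x2d92>>11)&0x1 = 0x1
addr_hi:4 @ bit 12 → (0x2d92>>12)&0xf = 0x2  ←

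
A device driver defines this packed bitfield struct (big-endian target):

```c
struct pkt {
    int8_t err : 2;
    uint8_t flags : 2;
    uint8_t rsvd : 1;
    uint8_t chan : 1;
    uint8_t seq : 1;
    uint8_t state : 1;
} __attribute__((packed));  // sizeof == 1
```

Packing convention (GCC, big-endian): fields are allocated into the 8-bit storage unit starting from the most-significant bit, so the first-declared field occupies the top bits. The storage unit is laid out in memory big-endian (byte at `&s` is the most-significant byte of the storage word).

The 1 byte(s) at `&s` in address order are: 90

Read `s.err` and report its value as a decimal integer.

-2

[0]=0x90 (big-endian) → word 0x90
err [6+:2] = (word>>6) & 0x3 = 2  ←
flags [4+:2] = (word>>4) & 0x3 = 1
rsvd [3+:1] = (word>>3) & 0x1 = 0
chan [2+:1] = (word>>2) & 0x1 = 0
seq [1+:1] = (word>>1) & 0x1 = 0
state [0+:1] = (word>>0) & 0x1 = 0
err signed 2b, MSB=1: 2 - 4 = -2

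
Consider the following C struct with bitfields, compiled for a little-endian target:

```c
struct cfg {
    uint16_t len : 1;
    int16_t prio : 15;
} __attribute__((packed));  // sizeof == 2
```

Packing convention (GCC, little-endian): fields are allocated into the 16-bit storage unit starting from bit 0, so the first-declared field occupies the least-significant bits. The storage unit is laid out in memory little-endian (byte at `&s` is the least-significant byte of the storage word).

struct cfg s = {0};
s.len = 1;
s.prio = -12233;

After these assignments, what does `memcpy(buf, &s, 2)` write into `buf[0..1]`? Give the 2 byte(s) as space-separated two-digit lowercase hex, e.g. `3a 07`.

[0+:1] len=1 & 0x1 = 0x1; word=0x0001
[1+:15] prio=-12233 & 0x7fff = 0x5037; word=0xa06f
word = 0xa06f → little-endian bytes:
  [0]=0x6f  [1]=0xa0

6f a0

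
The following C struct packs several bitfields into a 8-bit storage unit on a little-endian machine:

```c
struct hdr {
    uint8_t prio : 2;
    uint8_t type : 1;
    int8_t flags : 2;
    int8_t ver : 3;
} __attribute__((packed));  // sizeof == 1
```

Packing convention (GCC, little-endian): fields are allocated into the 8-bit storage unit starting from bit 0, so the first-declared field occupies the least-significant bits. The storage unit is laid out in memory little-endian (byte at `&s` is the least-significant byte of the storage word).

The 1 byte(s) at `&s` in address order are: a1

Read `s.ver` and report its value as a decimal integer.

-3

[0]=0xa1 (little-endian) → word 0xa1
prio:2 @ bit 0 → (0xa1>>0)&0x3 = 0x1
type:1 @ bit 2 → (0xa1>>2)&0x1 = 0x0
flags:2 @ bit 3 → (0xa1>>3)&0x3 = 0x0
ver:3 @ bit 5 → (0xa1>>5)&0x7 = 0x5  ←
ver signed 3b, MSB=1: 5 - 8 = -3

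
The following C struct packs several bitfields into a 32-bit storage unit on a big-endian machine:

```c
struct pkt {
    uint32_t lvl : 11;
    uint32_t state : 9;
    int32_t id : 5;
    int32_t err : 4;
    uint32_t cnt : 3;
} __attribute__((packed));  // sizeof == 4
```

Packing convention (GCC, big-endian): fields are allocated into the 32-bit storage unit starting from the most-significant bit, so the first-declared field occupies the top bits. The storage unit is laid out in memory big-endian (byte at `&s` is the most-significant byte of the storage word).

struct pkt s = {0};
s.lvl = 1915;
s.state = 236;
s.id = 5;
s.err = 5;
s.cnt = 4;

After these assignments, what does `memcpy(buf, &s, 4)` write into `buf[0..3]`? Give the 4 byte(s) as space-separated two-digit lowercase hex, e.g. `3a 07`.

ef 6e c2 ac

[21+:11] lvl=1915 & 0x7ff = 0x77b; word=0xef600000
[12+:9] state=236 & 0x1ff = 0xec; word=0xef6ec000
[7+:5] id=5 & 0x1f = 0x5; word=0xef6ec280
[3+:4] err=5 & 0xf = 0x5; word=0xef6ec2a8
[0+:3] cnt=4 & 0x7 = 0x4; word=0xef6ec2ac
word = 0xef6ec2ac → big-endian bytes:
  [0]=0xef  [1]=0x6e  [2]=0xc2  [3]=0xac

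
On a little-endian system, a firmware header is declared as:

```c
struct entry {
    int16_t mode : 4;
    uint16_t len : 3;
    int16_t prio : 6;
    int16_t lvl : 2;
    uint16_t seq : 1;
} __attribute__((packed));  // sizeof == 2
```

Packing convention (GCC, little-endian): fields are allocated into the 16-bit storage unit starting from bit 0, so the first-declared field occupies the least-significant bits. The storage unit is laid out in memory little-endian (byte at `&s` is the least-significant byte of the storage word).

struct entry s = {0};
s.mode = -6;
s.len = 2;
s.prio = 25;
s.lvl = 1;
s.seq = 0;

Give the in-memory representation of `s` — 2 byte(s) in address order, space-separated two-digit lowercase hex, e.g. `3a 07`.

[0+:4] mode=-6 & 0xf = 0xa; word=0x000a
[4+:3] len=2 & 0x7 = 0x2; word=0x002a
[7+:6] prio=25 & 0x3f = 0x19; word=0x0caa
[13+:2] lvl=1 & 0x3 = 0x1; word=0x2caa
[15+:1] seq=0 & 0x1 = 0x0; word=0x2caa
word = 0x2caa → little-endian bytes:
  [0]=0xaa  [1]=0x2c

aa 2c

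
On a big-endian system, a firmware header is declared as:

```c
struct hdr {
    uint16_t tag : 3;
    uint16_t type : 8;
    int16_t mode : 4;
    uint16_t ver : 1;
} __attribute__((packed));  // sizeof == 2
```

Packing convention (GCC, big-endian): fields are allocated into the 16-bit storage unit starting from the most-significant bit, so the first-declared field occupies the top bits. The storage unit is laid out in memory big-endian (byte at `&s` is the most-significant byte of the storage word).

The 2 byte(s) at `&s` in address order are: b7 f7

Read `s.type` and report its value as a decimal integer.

191

[0]=0xb7 [1]=0xf7 (big-endian) → word 0xb7f7
tag [13+:3] = (word>>13) & 0x7 = 5
type [5+:8] = (word>>5) & 0xff = 191  ←
mode [1+:4] = (word>>1) & 0xf = 11
ver [0+:1] = (word>>0) & 0x1 = 1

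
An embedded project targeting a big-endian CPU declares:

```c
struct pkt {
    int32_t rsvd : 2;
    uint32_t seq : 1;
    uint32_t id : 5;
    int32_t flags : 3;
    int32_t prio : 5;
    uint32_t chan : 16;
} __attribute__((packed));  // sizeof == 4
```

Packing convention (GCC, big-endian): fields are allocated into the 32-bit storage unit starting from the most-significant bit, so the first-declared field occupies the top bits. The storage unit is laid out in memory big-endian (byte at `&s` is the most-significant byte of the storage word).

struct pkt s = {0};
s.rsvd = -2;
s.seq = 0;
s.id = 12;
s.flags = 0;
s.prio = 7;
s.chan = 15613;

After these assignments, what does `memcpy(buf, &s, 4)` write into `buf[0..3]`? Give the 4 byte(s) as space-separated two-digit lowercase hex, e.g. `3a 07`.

[30+:2] rsvd=-2 & 0x3 = 0x2; word=0x80000000
[29+:1] seq=0 & 0x1 = 0x0; word=0x80000000
[24+:5] id=12 & 0x1f = 0xc; word=0x8c000000
[21+:3] flags=0 & 0x7 = 0x0; word=0x8c000000
[16+:5] prio=7 & 0x1f = 0x7; word=0x8c070000
[0+:16] chan=15613 & 0xffff = 0x3cfd; word=0x8c073cfd
word = 0x8c073cfd → big-endian bytes:
  [0]=0x8c  [1]=0x07  [2]=0x3c  [3]=0xfd

8c 07 3c fd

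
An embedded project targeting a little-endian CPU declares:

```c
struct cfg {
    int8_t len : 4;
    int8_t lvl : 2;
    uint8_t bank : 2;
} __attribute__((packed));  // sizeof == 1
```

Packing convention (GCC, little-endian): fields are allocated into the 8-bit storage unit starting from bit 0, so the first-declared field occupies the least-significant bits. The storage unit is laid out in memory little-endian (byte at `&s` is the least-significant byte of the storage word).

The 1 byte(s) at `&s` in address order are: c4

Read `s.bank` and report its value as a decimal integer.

3

[0]=0xc4 (little-endian) → word 0xc4
len:4 @ bit 0 → (0xc4>>0)&0xf = 0x4
lvl:2 @ bit 4 → (0xc4>>4)&0x3 = 0x0
bank:2 @ bit 6 → (0xc4>>6)&0x3 = 0x3  ←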